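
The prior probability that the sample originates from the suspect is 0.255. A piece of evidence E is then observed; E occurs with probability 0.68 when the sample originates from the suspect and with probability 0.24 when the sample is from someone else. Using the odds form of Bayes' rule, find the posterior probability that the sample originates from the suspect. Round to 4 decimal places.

Posterior probability ≈ 0.4923

Prior odds = 0.255/(1−0.255) = 0.34228. In log-odds, ln(0.34228) = -1.0721.
Add log likelihood ratio: ln(2.8333) = 1.0415.
Posterior log-odds = -0.030667, so posterior odds = exp(-0.030667) = 0.96980. Converting, P(H|E) = 0.96980/1.9698 = 0.4923.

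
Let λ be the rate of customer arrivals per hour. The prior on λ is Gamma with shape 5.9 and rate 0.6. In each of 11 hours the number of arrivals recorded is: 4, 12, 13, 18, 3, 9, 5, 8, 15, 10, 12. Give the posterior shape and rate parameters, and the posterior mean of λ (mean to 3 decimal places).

Total count ∑xᵢ = 109 over n = 11 hours.
Gamma is conjugate to the Poisson likelihood: posterior is Gamma(shape = 5.9+109 = 114.9, rate = 0.6+11 = 11.6).
E[λ | data] = 114.9/11.6 = 9.905.

Posterior: Gamma(shape=114.9, rate=11.6); mean ≈ 9.905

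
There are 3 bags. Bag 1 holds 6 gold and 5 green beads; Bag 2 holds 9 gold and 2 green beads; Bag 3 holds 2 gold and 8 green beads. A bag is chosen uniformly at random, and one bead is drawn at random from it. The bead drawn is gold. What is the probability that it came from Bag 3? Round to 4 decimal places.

Posterior probability ≈ 0.1279

P(gold|Bag 1) = 0.5455; P(gold|Bag 2) = 0.8182; P(gold|Bag 3) = 0.2.
Prior × likelihood for each source: 0.333333·0.5455=0.1818, 0.333333·0.8182=0.2727, 0.333333·0.2=0.06667. Summing gives P(gold) = 0.52121.
P(Bag 3 | gold) = 0.06667 / 0.52121 = 0.1279.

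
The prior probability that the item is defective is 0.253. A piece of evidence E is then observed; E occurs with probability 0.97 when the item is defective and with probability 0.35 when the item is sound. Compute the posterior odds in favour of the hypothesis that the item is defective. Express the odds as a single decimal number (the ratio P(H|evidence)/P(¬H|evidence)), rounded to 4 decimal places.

Prior odds = 0.253/(1−0.253) = 0.33869. In log-odds, ln(0.33869) = -1.0827.
Add log likelihood ratio: ln(2.7714) = 1.0194.
Posterior log-odds = -0.063313, so posterior odds = exp(-0.063313) = 0.93865.

Posterior odds ≈ 0.9386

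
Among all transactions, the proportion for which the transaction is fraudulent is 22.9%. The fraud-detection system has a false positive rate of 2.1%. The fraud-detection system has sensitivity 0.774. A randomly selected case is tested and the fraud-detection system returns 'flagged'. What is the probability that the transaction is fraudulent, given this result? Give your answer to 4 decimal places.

P(H | E) ≈ 0.9163

Write H for 'the transaction is fraudulent'. Prior odds H:¬H = 0.229/0.771 = 0.29702. For the 'flagged' outcome, the likelihood ratio is 0.774/0.021 = 36.857.
Posterior odds = 0.29702 × 36.857 = 10.947, so P(H|E) = 10.947/(1+10.947) = 0.9163.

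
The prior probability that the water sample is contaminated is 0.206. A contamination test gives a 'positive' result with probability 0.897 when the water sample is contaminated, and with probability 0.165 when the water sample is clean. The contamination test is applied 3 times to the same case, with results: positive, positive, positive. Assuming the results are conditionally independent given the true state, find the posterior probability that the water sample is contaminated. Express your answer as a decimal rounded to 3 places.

Posterior P(H) ≈ 0.977

With H the event that the water sample is contaminated, the joint likelihood of the observed sequence is P(data|H) = 0.897·0.897·0.897 = 0.72173 and P(data|¬H) = 0.165·0.165·0.165 = 0.0044921.
Bayes: P(H|data) = 0.206·0.72173 / (0.206·0.72173 + 0.794·0.0044921) = 0.14868/0.15224 = 0.9766.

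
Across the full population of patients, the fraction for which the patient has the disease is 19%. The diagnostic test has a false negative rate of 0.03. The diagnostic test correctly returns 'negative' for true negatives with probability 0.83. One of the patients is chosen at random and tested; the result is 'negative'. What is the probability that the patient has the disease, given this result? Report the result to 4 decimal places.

P(H | E) ≈ 0.0084

Let H be the event that the patient has the disease. P(H) = 0.19, so P(¬H) = 0.81. With E the 'negative' result, P(E|H) = 0.03 and P(E|¬H) = 0.83.
P(E) = 0.03·0.19 + 0.83·0.81 = 0.0057000 + 0.67230 = 0.67800.
By Bayes' theorem, P(H|E) = 0.0057000 / 0.67800 = 0.0084.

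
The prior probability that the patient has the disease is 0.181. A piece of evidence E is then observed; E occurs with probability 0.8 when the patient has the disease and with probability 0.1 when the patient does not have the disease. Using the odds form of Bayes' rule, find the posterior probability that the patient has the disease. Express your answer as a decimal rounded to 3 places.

Posterior probability ≈ 0.639

Prior odds = 0.181/(1−0.181) = 0.22100. In log-odds, ln(0.22100) = -1.5096.
Add log likelihood ratio: ln(8.0000) = 2.0794.
Posterior log-odds = 0.56985, so posterior odds = exp(0.56985) = 1.7680. Converting, P(H|E) = 1.7680/2.7680 = 0.639.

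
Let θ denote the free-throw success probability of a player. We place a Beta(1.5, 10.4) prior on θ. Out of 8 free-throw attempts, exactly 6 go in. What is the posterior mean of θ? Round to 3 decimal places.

Posterior mean ≈ 0.377

The binomial likelihood is conjugate to the Beta prior: with 6 successes and 2 failures, the posterior is Beta(1.5+6, 10.4+2) = Beta(7.5, 12.4).
E[θ | data] = 7.5/(7.5+12.4) = 0.377.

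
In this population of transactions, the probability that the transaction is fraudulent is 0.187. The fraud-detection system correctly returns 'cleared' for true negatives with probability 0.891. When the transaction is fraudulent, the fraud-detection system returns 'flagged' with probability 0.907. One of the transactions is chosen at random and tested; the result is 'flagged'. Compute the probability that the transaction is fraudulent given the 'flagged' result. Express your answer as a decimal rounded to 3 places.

P(H | E) ≈ 0.657

Write H for 'the transaction is fraudulent'. Prior odds H:¬H = 0.187/0.813 = 0.23001. For the 'flagged' outcome, the likelihood ratio is 0.907/0.109 = 8.3211.
Posterior odds = 0.23001 × 8.3211 = 1.9140, so P(H|E) = 1.9140/(1+1.9140) = 0.657.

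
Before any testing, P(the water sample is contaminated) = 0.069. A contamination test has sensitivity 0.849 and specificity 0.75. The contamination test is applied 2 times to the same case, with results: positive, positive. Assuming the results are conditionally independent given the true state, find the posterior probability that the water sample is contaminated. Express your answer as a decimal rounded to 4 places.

With H the event that the water sample is contaminated, the joint likelihood of the observed sequence is P(data|H) = 0.849·0.849 = 0.72080 and P(data|¬H) = 0.25·0.25 = 0.062500.
Bayes: P(H|data) = 0.069·0.72080 / (0.069·0.72080 + 0.931·0.062500) = 0.049735/0.10792 = 0.4608.

Posterior P(H) ≈ 0.4608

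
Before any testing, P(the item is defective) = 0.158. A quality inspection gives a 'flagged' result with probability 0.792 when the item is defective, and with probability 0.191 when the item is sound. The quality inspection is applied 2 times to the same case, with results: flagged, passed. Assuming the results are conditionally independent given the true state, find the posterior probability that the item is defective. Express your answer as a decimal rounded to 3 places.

With H the event that the item is defective, the joint likelihood of the observed sequence is P(data|H) = 0.792·0.208 = 0.16474 and P(data|¬H) = 0.191·0.809 = 0.15452.
Bayes: P(H|data) = 0.158·0.16474 / (0.158·0.16474 + 0.842·0.15452) = 0.026028/0.15613 = 0.1667.

Posterior P(H) ≈ 0.167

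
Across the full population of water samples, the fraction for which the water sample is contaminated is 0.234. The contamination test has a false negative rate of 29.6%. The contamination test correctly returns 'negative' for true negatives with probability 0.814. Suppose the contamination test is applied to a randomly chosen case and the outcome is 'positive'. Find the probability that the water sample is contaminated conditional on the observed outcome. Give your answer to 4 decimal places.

P(H | E) ≈ 0.5362

Let H be the event that the water sample is contaminated. P(H) = 0.234, so P(¬H) = 0.766. With E the 'positive' result, P(E|H) = 0.704 and P(E|¬H) = 0.186.
P(E) = 0.704·0.234 + 0.186·0.766 = 0.16474 + 0.14248 = 0.30721.
By Bayes' theorem, P(H|E) = 0.16474 / 0.30721 = 0.5362.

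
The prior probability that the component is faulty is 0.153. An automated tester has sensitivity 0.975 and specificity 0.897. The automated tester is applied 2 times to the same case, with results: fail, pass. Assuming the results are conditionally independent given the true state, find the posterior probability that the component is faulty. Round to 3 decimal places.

Let H be the event that the component is faulty; start with P(H) = 0.153. P('fail'|H) = 0.975, P('fail'|¬H) = 0.103.
Update on result 1 ('fail'): P(H) ← 0.975·0.1530 / (0.975·0.1530 + 0.103·0.8470) = 0.14918/0.23642 = 0.6310.
Update on result 2 ('pass'): P(H) ← 0.025·0.6310 / (0.025·0.6310 + 0.897·0.3690) = 0.015775/0.34678 = 0.0455.

Posterior P(H) ≈ 0.045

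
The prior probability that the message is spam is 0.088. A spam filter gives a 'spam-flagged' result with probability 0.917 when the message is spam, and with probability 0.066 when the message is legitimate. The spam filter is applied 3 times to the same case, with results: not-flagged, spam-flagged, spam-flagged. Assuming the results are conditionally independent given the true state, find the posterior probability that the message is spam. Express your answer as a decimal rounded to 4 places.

Let H be the event that the message is spam; start with P(H) = 0.088. P('spam-flagged'|H) = 0.917, P('spam-flagged'|¬H) = 0.066.
Update on result 1 ('not-flagged'): P(H) ← 0.083·0.0880 / (0.083·0.0880 + 0.934·0.9120) = 0.0073040/0.85911 = 0.0085.
Update on result 2 ('spam-flagged'): P(H) ← 0.917·0.0085 / (0.917·0.0085 + 0.066·0.9915) = 0.0077962/0.073235 = 0.1065.
Update on result 3 ('spam-flagged'): P(H) ← 0.917·0.1065 / (0.917·0.1065 + 0.066·0.8935) = 0.097618/0.15659 = 0.6234.

Posterior P(H) ≈ 0.6234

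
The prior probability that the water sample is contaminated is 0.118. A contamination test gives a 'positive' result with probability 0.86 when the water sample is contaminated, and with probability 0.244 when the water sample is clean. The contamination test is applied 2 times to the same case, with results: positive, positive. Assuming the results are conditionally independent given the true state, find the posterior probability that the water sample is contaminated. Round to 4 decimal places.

With H the event that the water sample is contaminated, the joint likelihood of the observed sequence is P(data|H) = 0.86·0.86 = 0.73960 and P(data|¬H) = 0.244·0.244 = 0.059536.
Bayes: P(H|data) = 0.118·0.73960 / (0.118·0.73960 + 0.882·0.059536) = 0.087273/0.13978 = 0.6243.

Posterior P(H) ≈ 0.6243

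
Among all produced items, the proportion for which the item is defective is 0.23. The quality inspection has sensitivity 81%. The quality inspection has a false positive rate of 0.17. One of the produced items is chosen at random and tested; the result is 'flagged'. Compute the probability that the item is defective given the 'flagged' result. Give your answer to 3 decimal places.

P(H | E) ≈ 0.587

Write H for 'the item is defective'. Prior odds H:¬H = 0.23/0.77 = 0.29870. For the 'flagged' outcome, the likelihood ratio is 0.81/0.17 = 4.7647.
Posterior odds = 0.29870 × 4.7647 = 1.4232, so P(H|E) = 1.4232/(1+1.4232) = 0.587.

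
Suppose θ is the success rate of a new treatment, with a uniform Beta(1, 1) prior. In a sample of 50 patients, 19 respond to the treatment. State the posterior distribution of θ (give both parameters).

Posterior: Beta(20, 32)

The binomial likelihood is conjugate to the Beta prior: with 19 successes and 31 failures, the posterior is Beta(1+19, 1+31) = Beta(20, 32).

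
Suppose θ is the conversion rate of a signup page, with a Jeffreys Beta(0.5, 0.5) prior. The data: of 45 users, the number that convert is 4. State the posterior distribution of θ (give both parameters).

Observing 4 successes and 41 failures updates Beta(0.5, 0.5) by adding the success and failure counts to the two shape parameters: α = 0.5+4 = 4.5, β = 0.5+41 = 41.5.

Posterior: Beta(4.5, 41.5)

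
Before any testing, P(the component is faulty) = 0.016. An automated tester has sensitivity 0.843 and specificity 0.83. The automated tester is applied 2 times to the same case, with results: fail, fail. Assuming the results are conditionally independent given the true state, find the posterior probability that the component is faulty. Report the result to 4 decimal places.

Posterior P(H) ≈ 0.2856

With H the event that the component is faulty, the joint likelihood of the observed sequence is P(data|H) = 0.843·0.843 = 0.71065 and P(data|¬H) = 0.17·0.17 = 0.028900.
Bayes: P(H|data) = 0.016·0.71065 / (0.016·0.71065 + 0.984·0.028900) = 0.011370/0.039808 = 0.2856.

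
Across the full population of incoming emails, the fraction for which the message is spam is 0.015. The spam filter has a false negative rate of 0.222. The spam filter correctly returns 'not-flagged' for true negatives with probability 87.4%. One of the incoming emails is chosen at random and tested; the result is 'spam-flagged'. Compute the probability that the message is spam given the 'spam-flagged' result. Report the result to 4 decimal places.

P(H | E) ≈ 0.0859

Write H for 'the message is spam'. Prior odds H:¬H = 0.015/0.985 = 0.015228. For the 'spam-flagged' outcome, the likelihood ratio is 0.778/0.126 = 6.1746.
Posterior odds = 0.015228 × 6.1746 = 0.094029, so P(H|E) = 0.094029/(1+0.094029) = 0.0859.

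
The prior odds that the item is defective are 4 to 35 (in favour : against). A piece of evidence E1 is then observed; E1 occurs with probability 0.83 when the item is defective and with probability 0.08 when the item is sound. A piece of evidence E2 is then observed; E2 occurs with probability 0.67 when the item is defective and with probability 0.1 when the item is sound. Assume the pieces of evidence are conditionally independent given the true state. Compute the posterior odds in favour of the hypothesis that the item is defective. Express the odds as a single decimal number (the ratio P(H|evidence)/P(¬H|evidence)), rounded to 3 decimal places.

Prior odds = 4/35 = 0.11429.
Likelihood ratio for E1 = 0.83/0.08 = 10.375.
Likelihood ratio for E2 = 0.67/0.1 = 6.7000.
Posterior odds = prior odds × LR₁ × LR₂ = 7.9443.

Posterior odds ≈ 7.944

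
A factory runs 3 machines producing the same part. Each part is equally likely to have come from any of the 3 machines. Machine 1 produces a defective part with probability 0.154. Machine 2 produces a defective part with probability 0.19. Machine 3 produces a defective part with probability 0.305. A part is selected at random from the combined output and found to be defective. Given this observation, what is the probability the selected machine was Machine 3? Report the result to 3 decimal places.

P(defective|M1) = 0.154; P(defective|M2) = 0.19; P(defective|M3) = 0.305.
Prior × likelihood for each source: 0.333333·0.154=0.05133, 0.333333·0.19=0.06333, 0.333333·0.305=0.1017. Summing gives P(defective) = 0.21633.
P(Machine 3 | defective) = 0.1017 / 0.21633 = 0.470.

Posterior probability ≈ 0.470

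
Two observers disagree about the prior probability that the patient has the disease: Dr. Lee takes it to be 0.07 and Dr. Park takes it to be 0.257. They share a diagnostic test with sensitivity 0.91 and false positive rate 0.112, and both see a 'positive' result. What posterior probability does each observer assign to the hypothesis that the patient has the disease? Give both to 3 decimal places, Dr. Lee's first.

Dr. Lee: 0.379; Dr. Park: 0.738

P('+'|H) = 0.91, P('+'|¬H) = 0.112.
Dr. Lee: numerator 0.91·0.07 = 0.063700; evidence = 0.063700+0.112·0.93 = 0.16786; posterior = 0.379.
Dr. Park: numerator 0.91·0.257 = 0.23387; evidence = 0.23387+0.112·0.743 = 0.31709; posterior = 0.738.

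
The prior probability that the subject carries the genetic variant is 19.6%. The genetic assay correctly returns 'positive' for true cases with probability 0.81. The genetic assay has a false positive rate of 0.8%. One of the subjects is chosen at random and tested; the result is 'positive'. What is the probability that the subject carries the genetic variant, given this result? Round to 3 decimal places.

Write H for 'the subject carries the genetic variant'. Prior odds H:¬H = 0.196/0.804 = 0.24378. For the 'positive' outcome, the likelihood ratio is 0.81/0.008 = 101.25.
Posterior odds = 0.24378 × 101.25 = 24.683, so P(H|E) = 24.683/(1+24.683) = 0.961.

P(H | E) ≈ 0.961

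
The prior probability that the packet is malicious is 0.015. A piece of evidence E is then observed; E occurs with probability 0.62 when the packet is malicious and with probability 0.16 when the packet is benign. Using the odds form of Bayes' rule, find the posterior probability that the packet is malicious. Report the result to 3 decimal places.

Posterior probability ≈ 0.056

Prior odds = 0.015/(1−0.015) = 0.015228. In log-odds, ln(0.015228) = -4.1846.
Add log likelihood ratio: ln(3.8750) = 1.3545.
Posterior log-odds = -2.8300, so posterior odds = exp(-2.8300) = 0.059010. Converting, P(H|E) = 0.059010/1.0590 = 0.056.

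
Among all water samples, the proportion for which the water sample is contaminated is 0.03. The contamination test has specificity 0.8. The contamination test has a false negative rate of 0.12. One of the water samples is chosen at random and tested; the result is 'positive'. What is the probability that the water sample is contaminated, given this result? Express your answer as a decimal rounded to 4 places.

Write H for 'the water sample is contaminated'. Prior odds H:¬H = 0.03/0.97 = 0.030928. For the 'positive' outcome, the likelihood ratio is 0.88/0.2 = 4.4000.
Posterior odds = 0.030928 × 4.4000 = 0.13608, so P(H|E) = 0.13608/(1+0.13608) = 0.1198.

P(H | E) ≈ 0.1198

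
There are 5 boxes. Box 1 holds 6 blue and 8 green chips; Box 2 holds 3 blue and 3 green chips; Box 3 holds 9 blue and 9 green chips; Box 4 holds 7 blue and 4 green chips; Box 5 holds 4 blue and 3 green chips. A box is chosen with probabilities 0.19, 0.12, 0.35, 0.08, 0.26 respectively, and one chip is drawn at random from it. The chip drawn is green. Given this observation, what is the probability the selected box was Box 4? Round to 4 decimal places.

Tabulate prior·likelihood by source: [1] prior 0.19, lik 0.5714, product 0.1086; [2] prior 0.12, lik 0.5, product 0.06000; [3] prior 0.35, lik 0.5, product 0.1750; [4] prior 0.08, lik 0.3636, product 0.02909; [5] prior 0.26, lik 0.4286, product 0.1114.
Normalizing constant = 0.48409; the posterior for Box 4 is its product over the sum, 0.02909/0.48409 = 0.0601.

Posterior probability ≈ 0.0601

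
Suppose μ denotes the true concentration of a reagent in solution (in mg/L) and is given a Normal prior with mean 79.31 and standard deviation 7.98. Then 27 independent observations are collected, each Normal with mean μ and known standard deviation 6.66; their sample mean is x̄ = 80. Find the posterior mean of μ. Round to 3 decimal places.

Posterior mean ≈ 79.983

With known σ, the Normal prior is conjugate. Weight on the data is w = (n/σ²)/(n/σ² + 1/τ₀²) = 0.608717/(0.608717+0.0157034) = 0.97485.
Posterior mean = w·x̄ + (1−w)·μ₀ = 0.97485·80 + 0.025149·79.31 = 79.983.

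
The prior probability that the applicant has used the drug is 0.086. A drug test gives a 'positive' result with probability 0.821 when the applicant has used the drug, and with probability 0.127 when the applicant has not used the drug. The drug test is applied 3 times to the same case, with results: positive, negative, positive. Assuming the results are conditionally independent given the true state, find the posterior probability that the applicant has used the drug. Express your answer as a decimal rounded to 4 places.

Posterior P(H) ≈ 0.4464

Let H be the event that the applicant has used the drug; start with P(H) = 0.086. P('positive'|H) = 0.821, P('positive'|¬H) = 0.127.
Update on result 1 ('positive'): P(H) ← 0.821·0.0860 / (0.821·0.0860 + 0.127·0.9140) = 0.070606/0.18668 = 0.3782.
Update on result 2 ('negative'): P(H) ← 0.179·0.3782 / (0.179·0.3782 + 0.873·0.6218) = 0.067700/0.61052 = 0.1109.
Update on result 3 ('positive'): P(H) ← 0.821·0.1109 / (0.821·0.1109 + 0.127·0.8891) = 0.091039/0.20396 = 0.4464.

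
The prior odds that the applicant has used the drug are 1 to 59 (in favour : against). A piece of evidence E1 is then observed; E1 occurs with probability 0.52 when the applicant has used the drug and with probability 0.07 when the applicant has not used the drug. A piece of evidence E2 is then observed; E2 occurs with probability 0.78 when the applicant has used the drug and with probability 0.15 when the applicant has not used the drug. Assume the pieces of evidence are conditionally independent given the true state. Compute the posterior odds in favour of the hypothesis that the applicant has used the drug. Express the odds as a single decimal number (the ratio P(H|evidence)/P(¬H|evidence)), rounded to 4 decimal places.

Prior odds = 1/59 = 0.016949. In log-odds, ln(0.016949) = -4.0775.
Add log likelihood ratios: ln(7.4286) + ln(5.2000) = 3.6540.
Posterior log-odds = -0.42355, so posterior odds = exp(-0.42355) = 0.65472.

Posterior odds ≈ 0.6547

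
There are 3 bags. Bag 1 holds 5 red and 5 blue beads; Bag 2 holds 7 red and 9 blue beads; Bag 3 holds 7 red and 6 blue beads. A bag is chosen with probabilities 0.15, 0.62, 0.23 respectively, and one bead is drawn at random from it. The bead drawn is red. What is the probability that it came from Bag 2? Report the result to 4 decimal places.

Tabulate prior·likelihood by source: [1] prior 0.15, lik 0.5, product 0.07500; [2] prior 0.62, lik 0.4375, product 0.2712; [3] prior 0.23, lik 0.5385, product 0.1238.
Normalizing constant = 0.47010; the posterior for Bag 2 is its product over the sum, 0.2712/0.47010 = 0.5770.

Posterior probability ≈ 0.5770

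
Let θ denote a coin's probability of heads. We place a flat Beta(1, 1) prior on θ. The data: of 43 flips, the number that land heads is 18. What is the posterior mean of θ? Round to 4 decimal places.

Observing 18 successes and 25 failures updates Beta(1, 1) by adding the success and failure counts to the two shape parameters: α = 1+18 = 19, β = 1+25 = 26.
Posterior mean = α/(α+β) = 19/45 = 0.4222.

Posterior mean ≈ 0.4222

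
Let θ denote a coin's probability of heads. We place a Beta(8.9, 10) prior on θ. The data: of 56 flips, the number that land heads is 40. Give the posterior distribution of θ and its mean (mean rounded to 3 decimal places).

Posterior: Beta(48.9, 26); mean ≈ 0.653

Observing 40 successes and 16 failures updates Beta(8.9, 10) by adding the success and failure counts to the two shape parameters: α = 8.9+40 = 48.9, β = 10+16 = 26.
E[θ | data] = 48.9/(48.9+26) = 0.653.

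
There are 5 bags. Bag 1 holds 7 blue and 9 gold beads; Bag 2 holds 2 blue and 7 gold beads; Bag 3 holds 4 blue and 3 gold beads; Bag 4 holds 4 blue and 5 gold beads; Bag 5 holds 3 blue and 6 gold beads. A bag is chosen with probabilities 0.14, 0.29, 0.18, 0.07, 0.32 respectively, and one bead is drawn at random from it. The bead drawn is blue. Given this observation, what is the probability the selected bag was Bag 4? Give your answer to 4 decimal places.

Posterior probability ≈ 0.0849

P(blue|Bag 1) = 0.4375; P(blue|Bag 2) = 0.2222; P(blue|Bag 3) = 0.5714; P(blue|Bag 4) = 0.4444; P(blue|Bag 5) = 0.3333.
Prior × likelihood for each source: 0.14·0.4375=0.06125, 0.29·0.2222=0.06444, 0.18·0.5714=0.1029, 0.07·0.4444=0.03111, 0.32·0.3333=0.1067. Summing gives P(blue) = 0.36633.
P(Bag 4 | blue) = 0.03111 / 0.36633 = 0.0849.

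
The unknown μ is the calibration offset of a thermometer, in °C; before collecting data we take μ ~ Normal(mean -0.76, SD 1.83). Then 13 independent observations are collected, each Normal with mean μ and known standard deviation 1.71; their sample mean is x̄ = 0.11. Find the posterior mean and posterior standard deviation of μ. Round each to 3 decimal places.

Posterior mean ≈ 0.055; posterior SD ≈ 0.459

With known σ, the Normal prior is conjugate. Weight on the data is w = (n/σ²)/(n/σ² + 1/τ₀²) = 4.44581/(4.44581+0.298606) = 0.93706.
Posterior mean = w·x̄ + (1−w)·μ₀ = 0.93706·0.11 + 0.062938·-0.76 = 0.055. Posterior variance = 1/(4.44581+0.298606) = 0.210774, so SD = 0.459.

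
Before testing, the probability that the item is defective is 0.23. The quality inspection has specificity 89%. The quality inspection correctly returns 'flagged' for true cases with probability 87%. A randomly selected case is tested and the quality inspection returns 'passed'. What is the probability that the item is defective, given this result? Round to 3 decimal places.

Let H be the event that the item is defective. P(H) = 0.23, so P(¬H) = 0.77. With E the 'passed' result, P(E|H) = 0.13 and P(E|¬H) = 0.89.
P(E) = 0.13·0.23 + 0.89·0.77 = 0.029900 + 0.68530 = 0.71520.
By Bayes' theorem, P(H|E) = 0.029900 / 0.71520 = 0.042.

P(H | E) ≈ 0.042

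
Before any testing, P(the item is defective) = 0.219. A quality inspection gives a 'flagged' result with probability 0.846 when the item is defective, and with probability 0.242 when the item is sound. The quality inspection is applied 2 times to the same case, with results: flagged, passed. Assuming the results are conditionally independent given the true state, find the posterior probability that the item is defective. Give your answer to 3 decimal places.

Posterior P(H) ≈ 0.166

With H the event that the item is defective, the joint likelihood of the observed sequence is P(data|H) = 0.846·0.154 = 0.13028 and P(data|¬H) = 0.242·0.758 = 0.18344.
Bayes: P(H|data) = 0.219·0.13028 / (0.219·0.13028 + 0.781·0.18344) = 0.028532/0.17180 = 0.1661.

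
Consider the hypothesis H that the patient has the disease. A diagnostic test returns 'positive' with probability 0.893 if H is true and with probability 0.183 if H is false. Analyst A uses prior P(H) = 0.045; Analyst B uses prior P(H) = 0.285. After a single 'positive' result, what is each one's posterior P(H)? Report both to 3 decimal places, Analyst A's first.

Analyst A: 0.187; Analyst B: 0.660

P('+'|H) = 0.893, P('+'|¬H) = 0.183.
Analyst A: numerator 0.893·0.045 = 0.040185; evidence = 0.040185+0.183·0.955 = 0.21495; posterior = 0.187.
Analyst B: numerator 0.893·0.285 = 0.25450; evidence = 0.25450+0.183·0.715 = 0.38535; posterior = 0.660.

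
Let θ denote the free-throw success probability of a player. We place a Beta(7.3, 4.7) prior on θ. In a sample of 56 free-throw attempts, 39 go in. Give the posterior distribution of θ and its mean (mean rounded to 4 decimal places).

Observing 39 successes and 17 failures updates Beta(7.3, 4.7) by adding the success and failure counts to the two shape parameters: α = 7.3+39 = 46.3, β = 4.7+17 = 21.7.
Posterior mean = α/(α+β) = 46.3/68 = 0.6809.

Posterior: Beta(46.3, 21.7); mean ≈ 0.6809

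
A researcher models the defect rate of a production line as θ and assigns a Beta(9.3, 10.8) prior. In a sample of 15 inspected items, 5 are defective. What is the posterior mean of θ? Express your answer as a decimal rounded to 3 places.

Posterior mean ≈ 0.407

Observing 5 successes and 10 failures updates Beta(9.3, 10.8) by adding the success and failure counts to the two shape parameters: α = 9.3+5 = 14.3, β = 10.8+10 = 20.8.
E[θ | data] = 14.3/(14.3+20.8) = 0.407.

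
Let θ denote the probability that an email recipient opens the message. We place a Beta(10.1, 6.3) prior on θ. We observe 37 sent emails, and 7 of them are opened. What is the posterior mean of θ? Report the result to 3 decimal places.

Posterior mean ≈ 0.320

The binomial likelihood is conjugate to the Beta prior: with 7 successes and 30 failures, the posterior is Beta(10.1+7, 6.3+30) = Beta(17.1, 36.3).
Posterior mean = α/(α+β) = 17.1/53.4 = 0.320.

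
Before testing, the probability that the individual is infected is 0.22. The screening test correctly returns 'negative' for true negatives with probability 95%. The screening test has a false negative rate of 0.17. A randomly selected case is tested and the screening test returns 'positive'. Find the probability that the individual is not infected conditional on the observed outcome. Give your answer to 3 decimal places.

P(¬H | E) ≈ 0.176

Let H be the event that the individual is infected. P(H) = 0.22, so P(¬H) = 0.78. With E the 'positive' result, P(E|H) = 0.83 and P(E|¬H) = 0.05.
P(E) = 0.83·0.22 + 0.05·0.78 = 0.18260 + 0.039000 = 0.22160.
By Bayes' theorem, P(H|E) = 0.18260 / 0.22160 = 0.824. Hence P(¬H|E) = 1 − 0.824 = 0.176.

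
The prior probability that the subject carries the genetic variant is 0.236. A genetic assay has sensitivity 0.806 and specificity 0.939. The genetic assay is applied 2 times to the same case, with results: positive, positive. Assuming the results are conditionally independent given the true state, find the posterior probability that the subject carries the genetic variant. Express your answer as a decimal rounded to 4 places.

With H the event that the subject carries the genetic variant, the joint likelihood of the observed sequence is P(data|H) = 0.806·0.806 = 0.64964 and P(data|¬H) = 0.061·0.061 = 0.0037210.
Bayes: P(H|data) = 0.236·0.64964 / (0.236·0.64964 + 0.764·0.0037210) = 0.15331/0.15616 = 0.9818.

Posterior P(H) ≈ 0.9818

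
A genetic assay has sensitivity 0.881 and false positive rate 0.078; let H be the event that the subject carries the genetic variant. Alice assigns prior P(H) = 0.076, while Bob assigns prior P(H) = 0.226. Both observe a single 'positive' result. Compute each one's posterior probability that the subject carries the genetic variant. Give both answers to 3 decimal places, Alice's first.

Alice: 0.482; Bob: 0.767

P('+'|H) = 0.881, P('+'|¬H) = 0.078.
Alice: numerator 0.881·0.076 = 0.066956; evidence = 0.066956+0.078·0.924 = 0.13903; posterior = 0.482.
Bob: numerator 0.881·0.226 = 0.19911; evidence = 0.19911+0.078·0.774 = 0.25948; posterior = 0.767.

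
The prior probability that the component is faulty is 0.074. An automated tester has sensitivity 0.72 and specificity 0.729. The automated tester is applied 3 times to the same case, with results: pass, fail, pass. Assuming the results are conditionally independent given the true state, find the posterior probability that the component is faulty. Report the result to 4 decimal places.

Posterior P(H) ≈ 0.0304

With H the event that the component is faulty, the joint likelihood of the observed sequence is P(data|H) = 0.28·0.72·0.28 = 0.056448 and P(data|¬H) = 0.729·0.271·0.729 = 0.14402.
Bayes: P(H|data) = 0.074·0.056448 / (0.074·0.056448 + 0.926·0.14402) = 0.0041772/0.13754 = 0.0304.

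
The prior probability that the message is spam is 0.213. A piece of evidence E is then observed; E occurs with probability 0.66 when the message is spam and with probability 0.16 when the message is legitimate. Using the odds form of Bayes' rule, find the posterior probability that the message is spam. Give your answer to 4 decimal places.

Posterior probability ≈ 0.5275

Prior odds = 0.213/(1−0.213) = 0.27065. In log-odds, ln(0.27065) = -1.3069.
Add log likelihood ratio: ln(4.1250) = 1.4171.
Posterior log-odds = 0.11013, so posterior odds = exp(0.11013) = 1.1164. Converting, P(H|E) = 1.1164/2.1164 = 0.5275.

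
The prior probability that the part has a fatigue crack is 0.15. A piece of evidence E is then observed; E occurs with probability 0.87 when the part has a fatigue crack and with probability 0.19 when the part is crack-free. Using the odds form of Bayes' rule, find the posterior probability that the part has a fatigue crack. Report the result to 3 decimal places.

Posterior probability ≈ 0.447

Prior odds = 0.15/(1−0.15) = 0.17647. In log-odds, ln(0.17647) = -1.7346.
Add log likelihood ratio: ln(4.5789) = 1.5215.
Posterior log-odds = -0.21313, so posterior odds = exp(-0.21313) = 0.80805. Converting, P(H|E) = 0.80805/1.8080 = 0.447.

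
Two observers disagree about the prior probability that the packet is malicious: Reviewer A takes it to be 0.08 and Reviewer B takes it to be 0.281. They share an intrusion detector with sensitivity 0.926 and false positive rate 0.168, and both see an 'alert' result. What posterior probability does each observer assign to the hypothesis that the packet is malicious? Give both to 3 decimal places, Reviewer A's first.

P('+'|H) = 0.926, P('+'|¬H) = 0.168.
Reviewer A: numerator 0.926·0.08 = 0.074080; evidence = 0.074080+0.168·0.92 = 0.22864; posterior = 0.324.
Reviewer B: numerator 0.926·0.281 = 0.26021; evidence = 0.26021+0.168·0.719 = 0.38100; posterior = 0.683.

Reviewer A: 0.324; Reviewer B: 0.683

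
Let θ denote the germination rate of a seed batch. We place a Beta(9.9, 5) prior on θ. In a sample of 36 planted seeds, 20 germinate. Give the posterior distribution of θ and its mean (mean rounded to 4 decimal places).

Observing 20 successes and 16 failures updates Beta(9.9, 5) by adding the success and failure counts to the two shape parameters: α = 9.9+20 = 29.9, β = 5+16 = 21.
E[θ | data] = 29.9/(29.9+21) = 0.5874.

Posterior: Beta(29.9, 21); mean ≈ 0.5874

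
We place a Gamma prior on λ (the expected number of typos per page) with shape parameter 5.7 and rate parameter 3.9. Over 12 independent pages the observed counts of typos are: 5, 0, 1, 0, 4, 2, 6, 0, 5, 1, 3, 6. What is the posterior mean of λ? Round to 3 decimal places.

Posterior mean ≈ 2.434

The Poisson likelihood adds the total count to the shape and the number of exposure periods to the rate. Here ∑xᵢ = 33 and n = 12, so shape 5.7→38.7 and rate 3.9→15.9.
Posterior mean = shape/rate = 38.7/15.9 = 2.434.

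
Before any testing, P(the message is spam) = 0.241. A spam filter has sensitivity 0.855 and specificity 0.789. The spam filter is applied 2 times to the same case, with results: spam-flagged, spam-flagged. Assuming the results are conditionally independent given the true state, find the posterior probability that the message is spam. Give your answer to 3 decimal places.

Let H be the event that the message is spam; start with P(H) = 0.241. P('spam-flagged'|H) = 0.855, P('spam-flagged'|¬H) = 0.211.
Update on result 1 ('spam-flagged'): P(H) ← 0.855·0.2410 / (0.855·0.2410 + 0.211·0.7590) = 0.20605/0.36620 = 0.5627.
Update on result 2 ('spam-flagged'): P(H) ← 0.855·0.5627 / (0.855·0.5627 + 0.211·0.4373) = 0.48109/0.57336 = 0.8391.

Posterior P(H) ≈ 0.839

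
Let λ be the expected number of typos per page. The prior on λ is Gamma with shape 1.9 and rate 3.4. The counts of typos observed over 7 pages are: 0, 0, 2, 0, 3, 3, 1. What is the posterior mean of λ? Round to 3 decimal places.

Posterior mean ≈ 1.048

The Poisson likelihood adds the total count to the shape and the number of exposure periods to the rate. Here ∑xᵢ = 9 and n = 7, so shape 1.9→10.9 and rate 3.4→10.4.
E[λ | data] = 10.9/10.4 = 1.048.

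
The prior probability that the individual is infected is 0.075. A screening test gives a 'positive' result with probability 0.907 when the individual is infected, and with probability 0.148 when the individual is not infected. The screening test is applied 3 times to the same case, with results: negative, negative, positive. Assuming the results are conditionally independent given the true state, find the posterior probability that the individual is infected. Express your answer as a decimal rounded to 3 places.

Posterior P(H) ≈ 0.006

With H the event that the individual is infected, the joint likelihood of the observed sequence is P(data|H) = 0.093·0.093·0.907 = 0.0078446 and P(data|¬H) = 0.852·0.852·0.148 = 0.10743.
Bayes: P(H|data) = 0.075·0.0078446 / (0.075·0.0078446 + 0.925·0.10743) = 0.00058835/0.099965 = 0.0059.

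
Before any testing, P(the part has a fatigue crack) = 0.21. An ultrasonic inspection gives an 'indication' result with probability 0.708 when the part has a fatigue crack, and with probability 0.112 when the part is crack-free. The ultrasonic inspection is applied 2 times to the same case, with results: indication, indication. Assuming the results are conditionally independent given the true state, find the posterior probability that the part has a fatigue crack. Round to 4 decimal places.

Posterior P(H) ≈ 0.9140

Let H be the event that the part has a fatigue crack; start with P(H) = 0.21. P('indication'|H) = 0.708, P('indication'|¬H) = 0.112.
Update on result 1 ('indication'): P(H) ← 0.708·0.2100 / (0.708·0.2100 + 0.112·0.7900) = 0.14868/0.23716 = 0.6269.
Update on result 2 ('indication'): P(H) ← 0.708·0.6269 / (0.708·0.6269 + 0.112·0.3731) = 0.44386/0.48564 = 0.9140.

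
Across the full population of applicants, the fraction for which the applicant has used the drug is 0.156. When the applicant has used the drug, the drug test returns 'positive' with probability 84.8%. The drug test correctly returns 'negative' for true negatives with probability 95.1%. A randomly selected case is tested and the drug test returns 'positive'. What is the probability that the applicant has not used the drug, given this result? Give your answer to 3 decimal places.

P(¬H | E) ≈ 0.238

Let H be the event that the applicant has used the drug. P(H) = 0.156, so P(¬H) = 0.844. With E the 'positive' result, P(E|H) = 0.848 and P(E|¬H) = 0.049.
P(E) = 0.848·0.156 + 0.049·0.844 = 0.13229 + 0.041356 = 0.17364.
By Bayes' theorem, P(H|E) = 0.13229 / 0.17364 = 0.762. Hence P(¬H|E) = 1 − 0.762 = 0.238.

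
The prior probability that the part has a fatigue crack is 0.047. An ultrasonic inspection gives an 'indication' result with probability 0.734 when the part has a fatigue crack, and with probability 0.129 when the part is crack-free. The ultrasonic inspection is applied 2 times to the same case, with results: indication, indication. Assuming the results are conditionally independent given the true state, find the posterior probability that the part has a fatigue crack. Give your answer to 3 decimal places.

With H the event that the part has a fatigue crack, the joint likelihood of the observed sequence is P(data|H) = 0.734·0.734 = 0.53876 and P(data|¬H) = 0.129·0.129 = 0.016641.
Bayes: P(H|data) = 0.047·0.53876 / (0.047·0.53876 + 0.953·0.016641) = 0.025322/0.041180 = 0.6149.

Posterior P(H) ≈ 0.615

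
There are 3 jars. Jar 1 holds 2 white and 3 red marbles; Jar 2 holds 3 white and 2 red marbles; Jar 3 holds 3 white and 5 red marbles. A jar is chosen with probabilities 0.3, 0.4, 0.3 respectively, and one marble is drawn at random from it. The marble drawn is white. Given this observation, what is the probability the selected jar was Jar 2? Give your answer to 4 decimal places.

Posterior probability ≈ 0.5079

Tabulate prior·likelihood by source: [1] prior 0.3, lik 0.4, product 0.1200; [2] prior 0.4, lik 0.6, product 0.2400; [3] prior 0.3, lik 0.375, product 0.1125.
Normalizing constant = 0.47250; the posterior for Jar 2 is its product over the sum, 0.2400/0.47250 = 0.5079.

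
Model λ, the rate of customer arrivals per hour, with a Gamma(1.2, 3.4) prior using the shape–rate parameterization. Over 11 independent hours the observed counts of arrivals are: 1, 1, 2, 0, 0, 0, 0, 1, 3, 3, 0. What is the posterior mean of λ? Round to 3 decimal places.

Total count ∑xᵢ = 11 over n = 11 hours.
Gamma is conjugate to the Poisson likelihood: posterior is Gamma(shape = 1.2+11 = 12.2, rate = 3.4+11 = 14.4).
Posterior mean = shape/rate = 12.2/14.4 = 0.847.

Posterior mean ≈ 0.847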